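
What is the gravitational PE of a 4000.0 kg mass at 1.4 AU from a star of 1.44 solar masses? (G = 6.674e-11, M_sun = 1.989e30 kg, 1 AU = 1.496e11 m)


M = 1.44 * 1.989e30 kg = 2.86416e+30 kg; r = 1.4 AU * 1.496e11 m/AU = 2.0944e+11 m. U = -GM*m/r = -(6.674e-11 * 2.86416e+30 * 4000.0) / 2.0944e+11 = -3.651e+12

-3.651e+12 J


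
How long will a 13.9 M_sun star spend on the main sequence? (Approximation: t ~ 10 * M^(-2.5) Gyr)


t = 10 * M^(-2.5) = 10 * 13.9^(-2.5) = 0.0139

0.0139 Gyr


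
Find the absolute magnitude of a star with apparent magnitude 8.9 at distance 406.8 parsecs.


M = m - 5*log10(d) + 5 = 8.9 - 5*log10(406.8) + 5 = 0.8531

0.8531


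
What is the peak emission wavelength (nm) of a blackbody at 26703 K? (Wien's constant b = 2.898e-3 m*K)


lam_max = b / T = 2.898e-3 / 26703 = 1.085e-07 m = 108.5271 nm

108.5271 nm


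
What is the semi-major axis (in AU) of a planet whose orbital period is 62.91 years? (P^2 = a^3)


a = P^(2/3) = 62.91^(2/3) = 15.8178

15.8178 AU


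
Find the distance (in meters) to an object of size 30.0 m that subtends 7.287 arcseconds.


D = size / theta_rad, theta_rad = 7.287 * pi/(180*3600) = 3.533e-05, D = 849175.8182

849175.8182 m


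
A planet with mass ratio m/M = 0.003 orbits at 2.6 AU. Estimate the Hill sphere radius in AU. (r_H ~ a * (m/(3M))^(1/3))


r_H = a * (m/3M)^(1/3) = 2.6 * (0.003/3)^(1/3) = 0.26

0.26 AU


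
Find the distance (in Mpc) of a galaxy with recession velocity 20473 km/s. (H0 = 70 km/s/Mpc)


d = v / H0 = 20473 / 70 = 292.4714

292.4714 Mpc


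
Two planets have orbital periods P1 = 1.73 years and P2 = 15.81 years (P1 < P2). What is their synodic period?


1/P_syn = |1/P1 - 1/P2| = |1/1.73 - 1/15.81| => P_syn = 1.9426

1.9426 years


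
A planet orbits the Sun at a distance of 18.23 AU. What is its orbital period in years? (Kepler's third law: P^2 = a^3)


P = a^(3/2) = 18.23^1.5 = 77.8359

77.8359 years


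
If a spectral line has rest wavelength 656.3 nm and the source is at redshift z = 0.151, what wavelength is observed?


lam_obs = lam_emit * (1 + z) = 656.3 * (1 + 0.151) = 755.4013

755.4013 nm


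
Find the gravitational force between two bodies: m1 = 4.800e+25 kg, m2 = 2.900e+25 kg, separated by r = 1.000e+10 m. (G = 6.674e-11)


F = G*m1*m2/r^2 = 6.674e-11 * 4.800e+25 * 2.900e+25 / (1.000e+10)^2 = 6.674e-11 * 1.392e+51 / 1.000e+20 = 9.290e+20

9.290e+20 N


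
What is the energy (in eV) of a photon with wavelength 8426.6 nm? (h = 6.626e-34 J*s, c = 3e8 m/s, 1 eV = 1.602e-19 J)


E = hc/lambda = 6.626e-34 * 3e8 / 8.427e-06 = 2.359e-20 J = 0.1473 eV

0.1473 eV


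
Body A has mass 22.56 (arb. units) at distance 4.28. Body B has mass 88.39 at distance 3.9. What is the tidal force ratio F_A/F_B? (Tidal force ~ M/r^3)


Ratio = (M1/r1^3) / (M2/r2^3) = (22.56/4.28^3) / (88.39/3.9^3) = 0.1931

0.1931


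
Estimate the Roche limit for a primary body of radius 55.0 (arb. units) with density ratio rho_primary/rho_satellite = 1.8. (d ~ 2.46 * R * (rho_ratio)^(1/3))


d_Roche = 2.46 * 55.0 * 1.8^(1/3) = 164.5844

164.5844


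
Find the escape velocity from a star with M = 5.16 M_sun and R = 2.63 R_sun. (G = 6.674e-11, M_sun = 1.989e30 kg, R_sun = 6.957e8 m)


M = 5.16 * 1.989e30 kg = 1.026324e+31 kg; R = 2.63 * 6.957e8 m = 1.829691e+09 m. v_esc = sqrt(2GM/R) = sqrt(2 * 6.674e-11 * 1.026324e+31 / 1.829691e+09) = 865289.5632

865289.5632 m/s


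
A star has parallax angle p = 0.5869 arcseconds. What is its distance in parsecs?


d = 1/p = 1/0.5869 = 1.7039

1.7039 pc


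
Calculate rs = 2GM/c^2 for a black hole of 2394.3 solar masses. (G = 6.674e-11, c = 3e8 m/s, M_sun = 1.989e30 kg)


M = 2394.3 * 1.989e30 kg = 4.7622627e+33 kg. rs = 2GM/c^2 = 2 * 6.674e-11 * 4.7622627e+33 / (3e8)^2 = 7.063e+06

7.063e+06 m


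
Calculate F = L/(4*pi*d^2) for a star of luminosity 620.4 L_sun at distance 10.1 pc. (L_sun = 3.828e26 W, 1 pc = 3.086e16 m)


F = L / (4*pi*d^2) = 2.375e+29 / (4*pi*(3.117e+17)^2) = 1.945e-07

1.945e-07 W/m^2


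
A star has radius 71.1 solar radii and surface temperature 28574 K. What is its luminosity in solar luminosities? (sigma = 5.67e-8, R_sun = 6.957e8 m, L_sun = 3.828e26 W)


R = 71.1 * 6.957e8 m = 4.946427e+10 m. L = 4*pi*R^2*sigma*T^4 = 4*pi*(4.946427e+10)^2 * 5.67e-8 * 28574^4 = 1.162144932e+33 W. L/L_sun = 1.162144932e+33 / 3.828e26 = 3.036e+06

3.036e+06 L_sun


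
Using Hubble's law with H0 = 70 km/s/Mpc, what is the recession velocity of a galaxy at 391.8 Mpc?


v = H0 * d = 70 * 391.8 = 27426.0

27426.0 km/s


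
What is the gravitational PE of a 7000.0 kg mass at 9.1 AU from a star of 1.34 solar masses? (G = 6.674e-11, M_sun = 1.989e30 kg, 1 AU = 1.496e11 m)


M = 1.34 * 1.989e30 kg = 2.66526e+30 kg; r = 9.1 AU * 1.496e11 m/AU = 1.36136e+12 m. U = -GM*m/r = -(6.674e-11 * 2.66526e+30 * 7000.0) / 1.36136e+12 = -9.146e+11

-9.146e+11 J


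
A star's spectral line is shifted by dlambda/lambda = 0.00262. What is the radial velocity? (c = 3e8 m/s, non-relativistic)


v = (dlambda/lambda) * c = 0.00262 * 3e8 = 786000.0

786000.0 m/s


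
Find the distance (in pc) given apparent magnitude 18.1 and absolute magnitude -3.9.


d = 10^((m - M + 5)/5) = 10^((18.1 - -3.9 + 5)/5) = 251188.6432

251188.6432 pc


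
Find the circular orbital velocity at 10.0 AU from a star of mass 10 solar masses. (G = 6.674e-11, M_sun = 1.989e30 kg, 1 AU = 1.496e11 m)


v = sqrt(GM/r) = sqrt(6.674e-11 * 1.989e+31 / 1.496e+12) = 29788.2298

29788.2298 m/s


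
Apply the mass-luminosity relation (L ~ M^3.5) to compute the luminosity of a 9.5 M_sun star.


L/L_sun = (M/M_sun)^3.5 = 9.5^3.5 = 2642.6072

2642.6072 L_sun


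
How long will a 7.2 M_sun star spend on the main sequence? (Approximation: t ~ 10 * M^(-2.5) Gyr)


t = 10 * M^(-2.5) = 10 * 7.2^(-2.5) = 0.0719

0.0719 Gyr


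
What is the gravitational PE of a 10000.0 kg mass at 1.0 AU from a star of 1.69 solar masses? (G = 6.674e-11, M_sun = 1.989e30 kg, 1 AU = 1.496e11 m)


M = 1.69 * 1.989e30 kg = 3.36141e+30 kg; r = 1.0 AU * 1.496e11 m/AU = 1.496e+11 m. U = -GM*m/r = -(6.674e-11 * 3.36141e+30 * 10000.0) / 1.496e+11 = -1.500e+13

-1.500e+13 J


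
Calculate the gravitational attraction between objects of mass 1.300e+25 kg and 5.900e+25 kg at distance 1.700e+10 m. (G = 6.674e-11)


F = G*m1*m2/r^2 = 6.674e-11 * 1.300e+25 * 5.900e+25 / (1.700e+10)^2 = 6.674e-11 * 7.670e+50 / 2.890e+20 = 1.771e+20

1.771e+20 N


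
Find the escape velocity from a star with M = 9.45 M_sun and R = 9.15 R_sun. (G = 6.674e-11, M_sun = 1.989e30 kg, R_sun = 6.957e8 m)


M = 9.45 * 1.989e30 kg = 1.879605e+31 kg; R = 9.15 * 6.957e8 m = 6.365655e+09 m. v_esc = sqrt(2GM/R) = sqrt(2 * 6.674e-11 * 1.879605e+31 / 6.365655e+09) = 627797.8819

627797.8819 m/s


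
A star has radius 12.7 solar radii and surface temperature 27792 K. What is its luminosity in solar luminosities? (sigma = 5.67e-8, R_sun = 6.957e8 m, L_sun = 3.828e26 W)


R = 12.7 * 6.957e8 m = 8.83539e+09 m. L = 4*pi*R^2*sigma*T^4 = 4*pi*(8.83539e+09)^2 * 5.67e-8 * 27792^4 = 3.318360583e+31 W. L/L_sun = 3.318360583e+31 / 3.828e26 = 86686.5356

86686.5356 L_sun


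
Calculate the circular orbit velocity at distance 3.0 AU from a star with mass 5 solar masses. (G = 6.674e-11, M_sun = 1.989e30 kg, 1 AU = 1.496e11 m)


v = sqrt(GM/r) = sqrt(6.674e-11 * 9.945e+30 / 4.488e+11) = 38456.4393

38456.4393 m/s


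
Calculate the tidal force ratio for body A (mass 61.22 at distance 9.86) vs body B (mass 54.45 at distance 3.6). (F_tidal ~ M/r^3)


Ratio = (M1/r1^3) / (M2/r2^3) = (61.22/9.86^3) / (54.45/3.6^3) = 0.0547

0.0547


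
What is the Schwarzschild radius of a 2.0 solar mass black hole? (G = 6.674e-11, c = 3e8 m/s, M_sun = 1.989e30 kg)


M = 2.0 * 1.989e30 kg = 3.978e+30 kg. rs = 2GM/c^2 = 2 * 6.674e-11 * 3.978e+30 / (3e8)^2 = 5899.816

5899.816 m


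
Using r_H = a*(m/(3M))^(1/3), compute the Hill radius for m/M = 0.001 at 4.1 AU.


r_H = a * (m/3M)^(1/3) = 4.1 * (0.001/3)^(1/3) = 0.2843

0.2843 AU


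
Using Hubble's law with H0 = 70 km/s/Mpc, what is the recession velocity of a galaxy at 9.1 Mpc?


v = H0 * d = 70 * 9.1 = 637.0

637.0 km/s


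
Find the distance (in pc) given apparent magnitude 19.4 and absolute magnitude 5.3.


d = 10^((m - M + 5)/5) = 10^((19.4 - 5.3 + 5)/5) = 6606.9345

6606.9345 pc


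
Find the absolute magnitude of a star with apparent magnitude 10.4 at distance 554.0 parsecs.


M = m - 5*log10(d) + 5 = 10.4 - 5*log10(554.0) + 5 = 1.6825

1.6825


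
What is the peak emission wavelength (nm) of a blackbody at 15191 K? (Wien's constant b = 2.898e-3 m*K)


lam_max = b / T = 2.898e-3 / 15191 = 1.908e-07 m = 190.7709 nm

190.7709 nm


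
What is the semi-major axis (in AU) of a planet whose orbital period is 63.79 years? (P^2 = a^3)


a = P^(2/3) = 63.79^(2/3) = 15.965

15.965 AU


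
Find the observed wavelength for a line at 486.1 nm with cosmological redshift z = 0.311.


lam_obs = lam_emit * (1 + z) = 486.1 * (1 + 0.311) = 637.2771

637.2771 nm


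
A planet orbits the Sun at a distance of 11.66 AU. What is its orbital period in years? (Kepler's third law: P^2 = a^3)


P = a^(3/2) = 11.66^1.5 = 39.8151

39.8151 years


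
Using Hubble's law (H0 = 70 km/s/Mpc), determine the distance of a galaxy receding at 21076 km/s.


d = v / H0 = 21076 / 70 = 301.0857

301.0857 Mpc


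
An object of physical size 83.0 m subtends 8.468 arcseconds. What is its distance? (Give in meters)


D = size / theta_rad, theta_rad = 8.468 * pi/(180*3600) = 4.105e-05, D = 2.022e+06

2.022e+06 m


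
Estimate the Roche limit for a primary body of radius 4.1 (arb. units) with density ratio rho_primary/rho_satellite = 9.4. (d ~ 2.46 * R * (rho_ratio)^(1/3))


d_Roche = 2.46 * 4.1 * 9.4^(1/3) = 21.286

21.286


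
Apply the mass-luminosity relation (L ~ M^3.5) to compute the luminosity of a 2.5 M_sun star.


L/L_sun = (M/M_sun)^3.5 = 2.5^3.5 = 24.7053

24.7053 L_sun


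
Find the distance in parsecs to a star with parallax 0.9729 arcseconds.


d = 1/p = 1/0.9729 = 1.0279

1.0279 pc


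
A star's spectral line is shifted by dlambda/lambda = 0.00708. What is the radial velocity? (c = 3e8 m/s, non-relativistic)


v = (dlambda/lambda) * c = 0.00708 * 3e8 = 2.124e+06

2.124e+06 m/s


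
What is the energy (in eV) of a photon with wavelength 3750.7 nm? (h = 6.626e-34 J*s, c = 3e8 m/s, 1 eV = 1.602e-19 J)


E = hc/lambda = 6.626e-34 * 3e8 / 3.751e-06 = 5.300e-20 J = 0.3308 eV

0.3308 eV


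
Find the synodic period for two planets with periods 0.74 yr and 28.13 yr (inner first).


1/P_syn = |1/P1 - 1/P2| = |1/0.74 - 1/28.13| => P_syn = 0.76

0.76 years


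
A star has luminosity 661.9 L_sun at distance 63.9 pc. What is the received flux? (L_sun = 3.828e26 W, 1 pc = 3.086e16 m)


F = L / (4*pi*d^2) = 2.534e+29 / (4*pi*(1.972e+18)^2) = 5.185e-09

5.185e-09 W/m^2


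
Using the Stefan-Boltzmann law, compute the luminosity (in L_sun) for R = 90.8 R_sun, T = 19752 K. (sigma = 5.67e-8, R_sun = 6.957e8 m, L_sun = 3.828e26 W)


R = 90.8 * 6.957e8 m = 6.316956e+10 m. L = 4*pi*R^2*sigma*T^4 = 4*pi*(6.316956e+10)^2 * 5.67e-8 * 19752^4 = 4.327658017e+32 W. L/L_sun = 4.327658017e+32 / 3.828e26 = 1.131e+06

1.131e+06 L_sun


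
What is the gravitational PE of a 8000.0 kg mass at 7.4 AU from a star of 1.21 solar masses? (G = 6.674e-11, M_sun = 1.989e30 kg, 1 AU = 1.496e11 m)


M = 1.21 * 1.989e30 kg = 2.40669e+30 kg; r = 7.4 AU * 1.496e11 m/AU = 1.10704e+12 m. U = -GM*m/r = -(6.674e-11 * 2.40669e+30 * 8000.0) / 1.10704e+12 = -1.161e+12

-1.161e+12 J


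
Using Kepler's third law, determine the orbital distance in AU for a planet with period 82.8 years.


a = P^(2/3) = 82.8^(2/3) = 18.9971

18.9971 AU


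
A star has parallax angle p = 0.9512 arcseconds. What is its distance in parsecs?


d = 1/p = 1/0.9512 = 1.0513

1.0513 pc


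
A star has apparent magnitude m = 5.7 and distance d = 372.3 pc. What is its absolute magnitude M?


M = m - 5*log10(d) + 5 = 5.7 - 5*log10(372.3) + 5 = -2.1545

-2.1545


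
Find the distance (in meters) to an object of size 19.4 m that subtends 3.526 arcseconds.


D = size / theta_rad, theta_rad = 3.526 * pi/(180*3600) = 1.709e-05, D = 1.135e+06

1.135e+06 m


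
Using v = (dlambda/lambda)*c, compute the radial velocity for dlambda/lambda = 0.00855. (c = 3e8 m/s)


v = (dlambda/lambda) * c = 0.00855 * 3e8 = 2.565e+06

2.565e+06 m/s


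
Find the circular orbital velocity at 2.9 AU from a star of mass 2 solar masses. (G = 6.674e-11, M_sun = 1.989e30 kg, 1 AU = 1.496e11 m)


v = sqrt(GM/r) = sqrt(6.674e-11 * 3.978e+30 / 4.338e+11) = 24737.7784

24737.7784 m/s


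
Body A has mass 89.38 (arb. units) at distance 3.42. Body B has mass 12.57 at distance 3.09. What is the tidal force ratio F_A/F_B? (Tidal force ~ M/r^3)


Ratio = (M1/r1^3) / (M2/r2^3) = (89.38/3.42^3) / (12.57/3.09^3) = 5.2445

5.2445


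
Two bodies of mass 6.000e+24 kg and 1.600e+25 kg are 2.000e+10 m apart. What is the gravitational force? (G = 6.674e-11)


F = G*m1*m2/r^2 = 6.674e-11 * 6.000e+24 * 1.600e+25 / (2.000e+10)^2 = 6.674e-11 * 9.600e+49 / 4.000e+20 = 1.602e+19

1.602e+19 N


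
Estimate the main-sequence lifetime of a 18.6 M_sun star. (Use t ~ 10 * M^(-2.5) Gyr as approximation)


t = 10 * M^(-2.5) = 10 * 18.6^(-2.5) = 0.0067

0.0067 Gyr


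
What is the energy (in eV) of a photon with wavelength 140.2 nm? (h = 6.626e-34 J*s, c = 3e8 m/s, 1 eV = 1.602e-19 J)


E = hc/lambda = 6.626e-34 * 3e8 / 1.402e-07 = 1.418e-18 J = 8.8504 eV

8.8504 eV


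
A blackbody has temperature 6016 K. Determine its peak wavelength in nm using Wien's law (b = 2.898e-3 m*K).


lam_max = b / T = 2.898e-3 / 6016 = 4.817e-07 m = 481.7154 nm

481.7154 nm


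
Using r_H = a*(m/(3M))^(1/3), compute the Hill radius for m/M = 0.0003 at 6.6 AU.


r_H = a * (m/3M)^(1/3) = 6.6 * (0.0003/3)^(1/3) = 0.3063

0.3063 AU


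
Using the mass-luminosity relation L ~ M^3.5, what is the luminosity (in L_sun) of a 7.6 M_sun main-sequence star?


L/L_sun = (M/M_sun)^3.5 = 7.6^3.5 = 1210.1733

1210.1733 L_sun


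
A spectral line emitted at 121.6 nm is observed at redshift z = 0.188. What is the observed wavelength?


lam_obs = lam_emit * (1 + z) = 121.6 * (1 + 0.188) = 144.4608

144.4608 nm


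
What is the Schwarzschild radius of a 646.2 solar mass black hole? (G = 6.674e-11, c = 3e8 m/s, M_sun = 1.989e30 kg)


M = 646.2 * 1.989e30 kg = 1.2852918e+33 kg. rs = 2GM/c^2 = 2 * 6.674e-11 * 1.2852918e+33 / (3e8)^2 = 1.906e+06

1.906e+06 m


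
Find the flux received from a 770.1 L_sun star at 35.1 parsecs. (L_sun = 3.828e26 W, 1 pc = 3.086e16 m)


F = L / (4*pi*d^2) = 2.948e+29 / (4*pi*(1.083e+18)^2) = 1.999e-08

1.999e-08 W/m^2


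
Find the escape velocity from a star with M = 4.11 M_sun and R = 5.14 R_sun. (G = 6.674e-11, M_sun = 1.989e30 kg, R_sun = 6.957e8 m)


M = 4.11 * 1.989e30 kg = 8.17479e+30 kg; R = 5.14 * 6.957e8 m = 3.575898e+09 m. v_esc = sqrt(2GM/R) = sqrt(2 * 6.674e-11 * 8.17479e+30 / 3.575898e+09) = 552400.2168

552400.2168 m/s


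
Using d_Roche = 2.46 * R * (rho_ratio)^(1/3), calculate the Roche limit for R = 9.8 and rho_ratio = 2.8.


d_Roche = 2.46 * 9.8 * 2.8^(1/3) = 33.9793

33.9793


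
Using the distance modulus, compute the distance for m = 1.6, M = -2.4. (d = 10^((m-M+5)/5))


d = 10^((m - M + 5)/5) = 10^((1.6 - -2.4 + 5)/5) = 63.0957

63.0957 pc


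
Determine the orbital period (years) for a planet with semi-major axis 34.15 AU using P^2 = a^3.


P = a^(3/2) = 34.15^1.5 = 199.5658

199.5658 years


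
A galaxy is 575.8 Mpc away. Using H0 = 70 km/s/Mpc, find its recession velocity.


v = H0 * d = 70 * 575.8 = 40306.0

40306.0 km/s


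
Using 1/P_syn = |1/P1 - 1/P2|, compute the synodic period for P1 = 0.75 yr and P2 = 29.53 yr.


1/P_syn = |1/P1 - 1/P2| = |1/0.75 - 1/29.53| => P_syn = 0.7695

0.7695 years


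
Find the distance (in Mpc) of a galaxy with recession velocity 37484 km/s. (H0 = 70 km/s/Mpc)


d = v / H0 = 37484 / 70 = 535.4857

535.4857 Mpc


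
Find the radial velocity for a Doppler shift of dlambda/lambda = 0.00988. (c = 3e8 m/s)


v = (dlambda/lambda) * c = 0.00988 * 3e8 = 2.964e+06

2.964e+06 m/s


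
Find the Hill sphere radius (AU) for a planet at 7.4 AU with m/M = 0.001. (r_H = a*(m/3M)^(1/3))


r_H = a * (m/3M)^(1/3) = 7.4 * (0.001/3)^(1/3) = 0.5131

0.5131 AU


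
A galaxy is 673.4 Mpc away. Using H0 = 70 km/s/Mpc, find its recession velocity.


v = H0 * d = 70 * 673.4 = 47138.0

47138.0 km/s


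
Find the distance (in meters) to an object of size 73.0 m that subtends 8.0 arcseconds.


D = size / theta_rad, theta_rad = 8.0 * pi/(180*3600) = 3.879e-05, D = 1.882e+06

1.882e+06 m


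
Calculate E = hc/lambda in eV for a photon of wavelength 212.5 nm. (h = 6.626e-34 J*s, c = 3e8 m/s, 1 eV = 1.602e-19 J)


E = hc/lambda = 6.626e-34 * 3e8 / 2.125e-07 = 9.354e-19 J = 5.8392 eV

5.8392 eV


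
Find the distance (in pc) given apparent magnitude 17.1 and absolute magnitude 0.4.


d = 10^((m - M + 5)/5) = 10^((17.1 - 0.4 + 5)/5) = 21877.6162

21877.6162 pc


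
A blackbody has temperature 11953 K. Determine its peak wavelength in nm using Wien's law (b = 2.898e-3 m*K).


lam_max = b / T = 2.898e-3 / 11953 = 2.424e-07 m = 242.4496 nm

242.4496 nm


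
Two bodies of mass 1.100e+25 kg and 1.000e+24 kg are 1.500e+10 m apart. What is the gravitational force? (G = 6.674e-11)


F = G*m1*m2/r^2 = 6.674e-11 * 1.100e+25 * 1.000e+24 / (1.500e+10)^2 = 6.674e-11 * 1.100e+49 / 2.250e+20 = 3.263e+18

3.263e+18 N


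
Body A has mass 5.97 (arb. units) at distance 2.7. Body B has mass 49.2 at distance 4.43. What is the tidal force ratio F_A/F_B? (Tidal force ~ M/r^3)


Ratio = (M1/r1^3) / (M2/r2^3) = (5.97/2.7^3) / (49.2/4.43^3) = 0.536

0.536


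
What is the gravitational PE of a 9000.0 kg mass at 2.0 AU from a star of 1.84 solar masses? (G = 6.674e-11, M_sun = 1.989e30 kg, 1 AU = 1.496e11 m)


M = 1.84 * 1.989e30 kg = 3.65976e+30 kg; r = 2.0 AU * 1.496e11 m/AU = 2.992e+11 m. U = -GM*m/r = -(6.674e-11 * 3.65976e+30 * 9000.0) / 2.992e+11 = -7.347e+12

-7.347e+12 J


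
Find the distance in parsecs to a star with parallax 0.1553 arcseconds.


d = 1/p = 1/0.1553 = 6.4392

6.4392 pc


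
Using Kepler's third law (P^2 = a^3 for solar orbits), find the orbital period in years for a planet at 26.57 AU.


P = a^(3/2) = 26.57^1.5 = 136.958

136.958 years


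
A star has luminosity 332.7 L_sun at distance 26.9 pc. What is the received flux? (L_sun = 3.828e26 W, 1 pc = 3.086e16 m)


F = L / (4*pi*d^2) = 1.274e+29 / (4*pi*(8.301e+17)^2) = 1.471e-08

1.471e-08 W/m^2


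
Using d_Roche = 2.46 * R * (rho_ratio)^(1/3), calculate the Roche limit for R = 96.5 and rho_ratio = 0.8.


d_Roche = 2.46 * 96.5 * 0.8^(1/3) = 220.3734

220.3734


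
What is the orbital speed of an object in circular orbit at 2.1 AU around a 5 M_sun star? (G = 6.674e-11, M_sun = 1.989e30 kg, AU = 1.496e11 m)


v = sqrt(GM/r) = sqrt(6.674e-11 * 9.945e+30 / 3.142e+11) = 45964.2365

45964.2365 m/s


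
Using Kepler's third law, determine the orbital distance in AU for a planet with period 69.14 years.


a = P^(2/3) = 69.14^(2/3) = 16.8456

16.8456 AU


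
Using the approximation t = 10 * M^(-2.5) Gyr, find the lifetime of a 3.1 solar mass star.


t = 10 * M^(-2.5) = 10 * 3.1^(-2.5) = 0.591

0.591 Gyr


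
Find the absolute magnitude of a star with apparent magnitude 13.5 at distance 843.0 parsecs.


M = m - 5*log10(d) + 5 = 13.5 - 5*log10(843.0) + 5 = 3.8709

3.8709


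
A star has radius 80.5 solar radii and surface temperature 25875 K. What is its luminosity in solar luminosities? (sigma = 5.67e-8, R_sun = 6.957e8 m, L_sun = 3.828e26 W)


R = 80.5 * 6.957e8 m = 5.600385e+10 m. L = 4*pi*R^2*sigma*T^4 = 4*pi*(5.600385e+10)^2 * 5.67e-8 * 25875^4 = 1.001728717e+33 W. L/L_sun = 1.001728717e+33 / 3.828e26 = 2.617e+06

2.617e+06 L_sun


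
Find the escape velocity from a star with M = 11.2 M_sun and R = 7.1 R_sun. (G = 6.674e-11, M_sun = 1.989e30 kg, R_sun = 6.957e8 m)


M = 11.2 * 1.989e30 kg = 2.22768e+31 kg; R = 7.1 * 6.957e8 m = 4.93947e+09 m. v_esc = sqrt(2GM/R) = sqrt(2 * 6.674e-11 * 2.22768e+31 / 4.93947e+09) = 775879.5868

775879.5868 m/s


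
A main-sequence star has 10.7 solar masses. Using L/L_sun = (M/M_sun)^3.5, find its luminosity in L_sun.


L/L_sun = (M/M_sun)^3.5 = 10.7^3.5 = 4007.2203

4007.2203 L_sun


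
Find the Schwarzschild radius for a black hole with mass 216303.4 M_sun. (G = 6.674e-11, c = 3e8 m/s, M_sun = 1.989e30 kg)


M = 216303.4 * 1.989e30 kg = 4.302274626e+35 kg. rs = 2GM/c^2 = 2 * 6.674e-11 * 4.302274626e+35 / (3e8)^2 = 6.381e+08

6.381e+08 m


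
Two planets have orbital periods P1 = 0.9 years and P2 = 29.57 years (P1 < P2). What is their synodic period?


1/P_syn = |1/P1 - 1/P2| = |1/0.9 - 1/29.57| => P_syn = 0.9283

0.9283 years


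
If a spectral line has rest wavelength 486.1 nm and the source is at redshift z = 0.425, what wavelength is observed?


lam_obs = lam_emit * (1 + z) = 486.1 * (1 + 0.425) = 692.6925

692.6925 nm


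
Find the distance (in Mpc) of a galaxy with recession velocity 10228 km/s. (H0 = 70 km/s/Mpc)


d = v / H0 = 10228 / 70 = 146.1143

146.1143 Mpc


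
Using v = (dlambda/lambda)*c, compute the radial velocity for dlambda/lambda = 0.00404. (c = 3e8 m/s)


v = (dlambda/lambda) * c = 0.00404 * 3e8 = 1.212e+06

1.212e+06 m/s


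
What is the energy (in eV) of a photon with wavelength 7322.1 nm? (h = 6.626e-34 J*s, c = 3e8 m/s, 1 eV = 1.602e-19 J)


E = hc/lambda = 6.626e-34 * 3e8 / 7.322e-06 = 2.715e-20 J = 0.1695 eV

0.1695 eV


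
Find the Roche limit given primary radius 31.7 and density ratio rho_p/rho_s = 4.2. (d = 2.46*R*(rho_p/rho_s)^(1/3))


d_Roche = 2.46 * 31.7 * 4.2^(1/3) = 125.8184

125.8184


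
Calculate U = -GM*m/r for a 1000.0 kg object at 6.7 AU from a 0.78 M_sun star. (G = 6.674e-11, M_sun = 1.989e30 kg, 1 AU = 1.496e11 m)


M = 0.78 * 1.989e30 kg = 1.55142e+30 kg; r = 6.7 AU * 1.496e11 m/AU = 1.00232e+12 m. U = -GM*m/r = -(6.674e-11 * 1.55142e+30 * 1000.0) / 1.00232e+12 = -1.033e+11

-1.033e+11 J


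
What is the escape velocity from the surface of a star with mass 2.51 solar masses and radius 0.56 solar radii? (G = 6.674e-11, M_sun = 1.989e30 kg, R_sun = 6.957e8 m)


M = 2.51 * 1.989e30 kg = 4.99239e+30 kg; R = 0.56 * 6.957e8 m = 3.89592e+08 m. v_esc = sqrt(2GM/R) = sqrt(2 * 6.674e-11 * 4.99239e+30 / 3.89592e+08) = 1.308e+06

1.308e+06 m/s


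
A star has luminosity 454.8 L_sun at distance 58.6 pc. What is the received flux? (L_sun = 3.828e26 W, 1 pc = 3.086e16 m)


F = L / (4*pi*d^2) = 1.741e+29 / (4*pi*(1.808e+18)^2) = 4.236e-09

4.236e-09 W/m^2


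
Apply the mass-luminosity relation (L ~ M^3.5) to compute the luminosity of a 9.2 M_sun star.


L/L_sun = (M/M_sun)^3.5 = 9.2^3.5 = 2361.8776

2361.8776 L_sun


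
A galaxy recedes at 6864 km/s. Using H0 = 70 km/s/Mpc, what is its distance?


d = v / H0 = 6864 / 70 = 98.0571

98.0571 Mpc


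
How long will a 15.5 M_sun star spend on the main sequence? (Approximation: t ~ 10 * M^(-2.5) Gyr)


t = 10 * M^(-2.5) = 10 * 15.5^(-2.5) = 0.0106

0.0106 Gyr


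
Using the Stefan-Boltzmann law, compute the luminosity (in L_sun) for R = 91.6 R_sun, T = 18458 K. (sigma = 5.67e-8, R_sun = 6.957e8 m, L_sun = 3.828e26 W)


R = 91.6 * 6.957e8 m = 6.372612e+10 m. L = 4*pi*R^2*sigma*T^4 = 4*pi*(6.372612e+10)^2 * 5.67e-8 * 18458^4 = 3.358663105e+32 W. L/L_sun = 3.358663105e+32 / 3.828e26 = 877393.7056

877393.7056 L_sun


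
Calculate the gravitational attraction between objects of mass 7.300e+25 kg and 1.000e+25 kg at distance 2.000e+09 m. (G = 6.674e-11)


F = G*m1*m2/r^2 = 6.674e-11 * 7.300e+25 * 1.000e+25 / (2.000e+09)^2 = 6.674e-11 * 7.300e+50 / 4.000e+18 = 1.218e+22

1.218e+22 N


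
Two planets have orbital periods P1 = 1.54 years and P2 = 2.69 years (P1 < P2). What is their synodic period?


1/P_syn = |1/P1 - 1/P2| = |1/1.54 - 1/2.69| => P_syn = 3.6023

3.6023 years


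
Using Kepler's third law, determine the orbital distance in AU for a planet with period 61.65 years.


a = P^(2/3) = 61.65^(2/3) = 15.6059

15.6059 AU


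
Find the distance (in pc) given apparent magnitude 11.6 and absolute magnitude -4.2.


d = 10^((m - M + 5)/5) = 10^((11.6 - -4.2 + 5)/5) = 14454.3977

14454.3977 pc


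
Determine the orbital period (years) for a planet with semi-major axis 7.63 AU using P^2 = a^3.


P = a^(3/2) = 7.63^1.5 = 21.0759

21.0759 years


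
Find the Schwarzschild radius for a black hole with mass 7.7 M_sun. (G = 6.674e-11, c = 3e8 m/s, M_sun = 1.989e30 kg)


M = 7.7 * 1.989e30 kg = 1.53153e+31 kg. rs = 2GM/c^2 = 2 * 6.674e-11 * 1.53153e+31 / (3e8)^2 = 22714.2916

22714.2916 m


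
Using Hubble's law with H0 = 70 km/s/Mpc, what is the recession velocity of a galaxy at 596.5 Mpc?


v = H0 * d = 70 * 596.5 = 41755.0

41755.0 km/s


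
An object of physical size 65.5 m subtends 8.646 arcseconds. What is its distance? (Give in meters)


D = size / theta_rad, theta_rad = 8.646 * pi/(180*3600) = 4.192e-05, D = 1.563e+06

1.563e+06 m


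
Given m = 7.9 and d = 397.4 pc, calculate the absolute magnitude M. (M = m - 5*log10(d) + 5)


M = m - 5*log10(d) + 5 = 7.9 - 5*log10(397.4) + 5 = -0.0961

-0.0961


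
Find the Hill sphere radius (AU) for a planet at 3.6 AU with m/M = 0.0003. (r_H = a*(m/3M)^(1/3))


r_H = a * (m/3M)^(1/3) = 3.6 * (0.0003/3)^(1/3) = 0.1671

0.1671 AU


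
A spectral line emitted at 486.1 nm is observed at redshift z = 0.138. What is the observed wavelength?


lam_obs = lam_emit * (1 + z) = 486.1 * (1 + 0.138) = 553.1818

553.1818 nm


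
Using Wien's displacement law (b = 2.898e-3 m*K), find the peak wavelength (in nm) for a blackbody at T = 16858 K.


lam_max = b / T = 2.898e-3 / 16858 = 1.719e-07 m = 171.9065 nm

171.9065 nm


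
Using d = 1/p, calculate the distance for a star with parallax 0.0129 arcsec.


d = 1/p = 1/0.0129 = 77.5194

77.5194 pc


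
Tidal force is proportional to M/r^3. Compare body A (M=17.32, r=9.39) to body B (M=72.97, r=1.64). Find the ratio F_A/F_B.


Ratio = (M1/r1^3) / (M2/r2^3) = (17.32/9.39^3) / (72.97/1.64^3) = 0.0013

0.0013


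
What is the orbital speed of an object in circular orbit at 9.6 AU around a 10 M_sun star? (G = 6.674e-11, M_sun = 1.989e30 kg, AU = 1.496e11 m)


v = sqrt(GM/r) = sqrt(6.674e-11 * 1.989e+31 / 1.436e+12) = 30402.4848

30402.4848 m/s


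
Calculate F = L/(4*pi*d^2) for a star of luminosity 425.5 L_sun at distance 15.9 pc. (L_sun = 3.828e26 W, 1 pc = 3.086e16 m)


F = L / (4*pi*d^2) = 1.629e+29 / (4*pi*(4.907e+17)^2) = 5.384e-08

5.384e-08 W/m^2


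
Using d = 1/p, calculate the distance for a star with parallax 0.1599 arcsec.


d = 1/p = 1/0.1599 = 6.2539

6.2539 pc


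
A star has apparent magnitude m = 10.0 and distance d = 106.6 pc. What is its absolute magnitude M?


M = m - 5*log10(d) + 5 = 10.0 - 5*log10(106.6) + 5 = 4.8612

4.8612


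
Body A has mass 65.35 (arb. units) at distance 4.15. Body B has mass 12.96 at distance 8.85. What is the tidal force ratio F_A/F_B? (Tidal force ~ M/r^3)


Ratio = (M1/r1^3) / (M2/r2^3) = (65.35/4.15^3) / (12.96/8.85^3) = 48.9019

48.9019


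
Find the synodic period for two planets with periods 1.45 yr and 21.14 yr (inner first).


1/P_syn = |1/P1 - 1/P2| = |1/1.45 - 1/21.14| => P_syn = 1.5568

1.5568 years


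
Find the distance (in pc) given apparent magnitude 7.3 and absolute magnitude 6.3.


d = 10^((m - M + 5)/5) = 10^((7.3 - 6.3 + 5)/5) = 15.8489

15.8489 pc


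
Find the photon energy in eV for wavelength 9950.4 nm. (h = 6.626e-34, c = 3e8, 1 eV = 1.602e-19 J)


E = hc/lambda = 6.626e-34 * 3e8 / 9.950e-06 = 1.998e-20 J = 0.1247 eV

0.1247 eV


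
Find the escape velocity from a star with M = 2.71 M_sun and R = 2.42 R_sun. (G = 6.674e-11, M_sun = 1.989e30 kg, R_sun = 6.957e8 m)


M = 2.71 * 1.989e30 kg = 5.39019e+30 kg; R = 2.42 * 6.957e8 m = 1.683594e+09 m. v_esc = sqrt(2GM/R) = sqrt(2 * 6.674e-11 * 5.39019e+30 / 1.683594e+09) = 653719.5172

653719.5172 m/s


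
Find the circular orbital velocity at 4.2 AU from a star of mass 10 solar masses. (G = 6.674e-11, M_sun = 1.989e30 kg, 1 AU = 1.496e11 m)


v = sqrt(GM/r) = sqrt(6.674e-11 * 1.989e+31 / 6.283e+11) = 45964.2365

45964.2365 m/s


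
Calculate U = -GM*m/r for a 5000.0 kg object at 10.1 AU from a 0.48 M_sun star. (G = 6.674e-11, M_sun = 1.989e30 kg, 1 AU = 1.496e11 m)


M = 0.48 * 1.989e30 kg = 9.5472e+29 kg; r = 10.1 AU * 1.496e11 m/AU = 1.51096e+12 m. U = -GM*m/r = -(6.674e-11 * 9.5472e+29 * 5000.0) / 1.51096e+12 = -2.109e+11

-2.109e+11 J


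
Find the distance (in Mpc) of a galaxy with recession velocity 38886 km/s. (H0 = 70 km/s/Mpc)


d = v / H0 = 38886 / 70 = 555.5143

555.5143 Mpc


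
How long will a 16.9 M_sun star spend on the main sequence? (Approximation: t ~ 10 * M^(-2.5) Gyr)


t = 10 * M^(-2.5) = 10 * 16.9^(-2.5) = 0.0085

0.0085 Gyr


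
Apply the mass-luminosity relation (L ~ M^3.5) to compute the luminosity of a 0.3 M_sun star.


L/L_sun = (M/M_sun)^3.5 = 0.3^3.5 = 0.0148

0.0148 L_sun


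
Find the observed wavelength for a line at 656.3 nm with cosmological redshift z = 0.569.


lam_obs = lam_emit * (1 + z) = 656.3 * (1 + 0.569) = 1029.7347

1029.7347 nm


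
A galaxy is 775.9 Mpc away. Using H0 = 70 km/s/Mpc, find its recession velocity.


v = H0 * d = 70 * 775.9 = 54313.0

54313.0 km/s


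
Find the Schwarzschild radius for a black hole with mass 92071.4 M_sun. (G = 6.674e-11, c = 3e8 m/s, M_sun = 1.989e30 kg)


M = 92071.4 * 1.989e30 kg = 1.831300146e+35 kg. rs = 2GM/c^2 = 2 * 6.674e-11 * 1.831300146e+35 / (3e8)^2 = 2.716e+08

2.716e+08 m


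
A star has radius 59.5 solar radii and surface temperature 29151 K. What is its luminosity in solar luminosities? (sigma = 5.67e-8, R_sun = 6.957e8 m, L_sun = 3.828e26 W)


R = 59.5 * 6.957e8 m = 4.139415e+10 m. L = 4*pi*R^2*sigma*T^4 = 4*pi*(4.139415e+10)^2 * 5.67e-8 * 29151^4 = 8.816266119e+32 W. L/L_sun = 8.816266119e+32 / 3.828e26 = 2.303e+06

2.303e+06 L_sun


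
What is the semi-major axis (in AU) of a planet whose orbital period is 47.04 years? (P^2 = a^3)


a = P^(2/3) = 47.04^(2/3) = 13.031

13.031 AU


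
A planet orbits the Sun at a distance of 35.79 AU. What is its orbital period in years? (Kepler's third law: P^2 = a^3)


P = a^(3/2) = 35.79^1.5 = 214.1128

214.1128 years


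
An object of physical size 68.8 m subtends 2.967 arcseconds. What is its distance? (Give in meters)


D = size / theta_rad, theta_rad = 2.967 * pi/(180*3600) = 1.438e-05, D = 4.783e+06

4.783e+06 m


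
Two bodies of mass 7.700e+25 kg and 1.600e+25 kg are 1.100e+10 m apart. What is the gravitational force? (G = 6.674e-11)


F = G*m1*m2/r^2 = 6.674e-11 * 7.700e+25 * 1.600e+25 / (1.100e+10)^2 = 6.674e-11 * 1.232e+51 / 1.210e+20 = 6.795e+20

6.795e+20 N


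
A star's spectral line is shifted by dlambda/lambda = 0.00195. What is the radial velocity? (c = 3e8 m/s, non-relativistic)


v = (dlambda/lambda) * c = 0.00195 * 3e8 = 585000.0

585000.0 m/s


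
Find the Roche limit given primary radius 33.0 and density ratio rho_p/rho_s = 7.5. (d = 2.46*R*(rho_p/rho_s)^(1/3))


d_Roche = 2.46 * 33.0 * 7.5^(1/3) = 158.9045

158.9045


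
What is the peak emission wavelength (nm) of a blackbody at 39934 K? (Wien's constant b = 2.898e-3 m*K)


lam_max = b / T = 2.898e-3 / 39934 = 7.257e-08 m = 72.5697 nm

72.5697 nm


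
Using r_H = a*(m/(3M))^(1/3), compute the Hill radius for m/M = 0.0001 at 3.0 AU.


r_H = a * (m/3M)^(1/3) = 3.0 * (0.0001/3)^(1/3) = 0.0965

0.0965 AU


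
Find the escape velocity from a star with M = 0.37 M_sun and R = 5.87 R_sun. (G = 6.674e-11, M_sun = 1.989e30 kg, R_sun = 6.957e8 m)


M = 0.37 * 1.989e30 kg = 7.3593e+29 kg; R = 5.87 * 6.957e8 m = 4.083759e+09 m. v_esc = sqrt(2GM/R) = sqrt(2 * 6.674e-11 * 7.3593e+29 / 4.083759e+09) = 155094.4655

155094.4655 m/s


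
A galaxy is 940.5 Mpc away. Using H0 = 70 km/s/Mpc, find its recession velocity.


v = H0 * d = 70 * 940.5 = 65835.0

65835.0 km/s


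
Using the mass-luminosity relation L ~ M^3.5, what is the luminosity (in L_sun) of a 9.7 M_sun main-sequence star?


L/L_sun = (M/M_sun)^3.5 = 9.7^3.5 = 2842.5039

2842.5039 L_sun


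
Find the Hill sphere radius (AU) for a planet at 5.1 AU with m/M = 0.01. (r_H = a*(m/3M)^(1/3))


r_H = a * (m/3M)^(1/3) = 5.1 * (0.01/3)^(1/3) = 0.7618

0.7618 AU


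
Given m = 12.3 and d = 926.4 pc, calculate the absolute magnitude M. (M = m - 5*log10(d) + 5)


M = m - 5*log10(d) + 5 = 12.3 - 5*log10(926.4) + 5 = 2.466

2.466


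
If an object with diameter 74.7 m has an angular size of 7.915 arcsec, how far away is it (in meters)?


D = size / theta_rad, theta_rad = 7.915 * pi/(180*3600) = 3.837e-05, D = 1.947e+06

1.947e+06 m


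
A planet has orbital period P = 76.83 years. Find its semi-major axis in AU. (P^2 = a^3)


a = P^(2/3) = 76.83^(2/3) = 18.0726

18.0726 AU


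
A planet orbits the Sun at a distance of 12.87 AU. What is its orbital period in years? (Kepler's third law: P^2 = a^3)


P = a^(3/2) = 12.87^1.5 = 46.1708

46.1708 years


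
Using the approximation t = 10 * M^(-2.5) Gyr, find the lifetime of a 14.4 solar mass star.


t = 10 * M^(-2.5) = 10 * 14.4^(-2.5) = 0.0127

0.0127 Gyr


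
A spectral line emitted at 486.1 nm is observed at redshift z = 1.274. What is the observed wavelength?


lam_obs = lam_emit * (1 + z) = 486.1 * (1 + 1.274) = 1105.3914

1105.3914 nm


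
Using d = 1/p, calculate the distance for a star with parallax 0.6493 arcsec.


d = 1/p = 1/0.6493 = 1.5401

1.5401 pc


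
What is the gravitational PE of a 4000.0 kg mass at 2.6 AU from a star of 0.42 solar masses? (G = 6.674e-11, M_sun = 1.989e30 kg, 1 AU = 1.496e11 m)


M = 0.42 * 1.989e30 kg = 8.3538e+29 kg; r = 2.6 AU * 1.496e11 m/AU = 3.8896e+11 m. U = -GM*m/r = -(6.674e-11 * 8.3538e+29 * 4000.0) / 3.8896e+11 = -5.734e+11

-5.734e+11 J


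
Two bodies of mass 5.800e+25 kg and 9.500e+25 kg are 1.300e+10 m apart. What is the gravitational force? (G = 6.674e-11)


F = G*m1*m2/r^2 = 6.674e-11 * 5.800e+25 * 9.500e+25 / (1.300e+10)^2 = 6.674e-11 * 5.510e+51 / 1.690e+20 = 2.176e+21

2.176e+21 N


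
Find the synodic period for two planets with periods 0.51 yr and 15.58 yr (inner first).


1/P_syn = |1/P1 - 1/P2| = |1/0.51 - 1/15.58| => P_syn = 0.5273

0.5273 years


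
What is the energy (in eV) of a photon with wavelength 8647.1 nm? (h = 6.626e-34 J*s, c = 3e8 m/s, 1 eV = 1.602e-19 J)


E = hc/lambda = 6.626e-34 * 3e8 / 8.647e-06 = 2.299e-20 J = 0.1435 eV

0.1435 eV


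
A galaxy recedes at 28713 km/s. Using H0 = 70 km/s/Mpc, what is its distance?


d = v / H0 = 28713 / 70 = 410.1857

410.1857 Mpc


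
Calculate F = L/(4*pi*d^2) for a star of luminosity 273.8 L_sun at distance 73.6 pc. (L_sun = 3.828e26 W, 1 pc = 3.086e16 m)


F = L / (4*pi*d^2) = 1.048e+29 / (4*pi*(2.271e+18)^2) = 1.617e-09

1.617e-09 W/m^2


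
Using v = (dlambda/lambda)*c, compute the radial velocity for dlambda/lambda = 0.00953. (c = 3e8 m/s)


v = (dlambda/lambda) * c = 0.00953 * 3e8 = 2.859e+06

2.859e+06 m/s


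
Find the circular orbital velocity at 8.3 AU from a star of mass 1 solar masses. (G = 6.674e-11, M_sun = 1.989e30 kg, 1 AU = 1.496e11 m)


v = sqrt(GM/r) = sqrt(6.674e-11 * 1.989e+30 / 1.242e+12) = 10339.6455

10339.6455 m/s


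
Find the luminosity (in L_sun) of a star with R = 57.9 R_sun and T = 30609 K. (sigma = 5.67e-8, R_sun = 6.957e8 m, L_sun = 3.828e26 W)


R = 57.9 * 6.957e8 m = 4.028103e+10 m. L = 4*pi*R^2*sigma*T^4 = 4*pi*(4.028103e+10)^2 * 5.67e-8 * 30609^4 = 1.01482375e+33 W. L/L_sun = 1.01482375e+33 / 3.828e26 = 2.651e+06

2.651e+06 L_sun


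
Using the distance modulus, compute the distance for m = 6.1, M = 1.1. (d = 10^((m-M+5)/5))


d = 10^((m - M + 5)/5) = 10^((6.1 - 1.1 + 5)/5) = 100.0

100.0 pc


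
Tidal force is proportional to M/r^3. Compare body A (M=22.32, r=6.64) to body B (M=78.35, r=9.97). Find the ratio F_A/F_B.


Ratio = (M1/r1^3) / (M2/r2^3) = (22.32/6.64^3) / (78.35/9.97^3) = 0.9644

0.9644


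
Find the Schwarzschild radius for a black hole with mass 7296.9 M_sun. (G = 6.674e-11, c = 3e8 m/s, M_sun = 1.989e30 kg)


M = 7296.9 * 1.989e30 kg = 1.45135341e+34 kg. rs = 2GM/c^2 = 2 * 6.674e-11 * 1.45135341e+34 / (3e8)^2 = 2.153e+07

2.153e+07 m


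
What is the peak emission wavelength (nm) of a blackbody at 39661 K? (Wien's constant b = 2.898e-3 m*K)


lam_max = b / T = 2.898e-3 / 39661 = 7.307e-08 m = 73.0693 nm

73.0693 nm


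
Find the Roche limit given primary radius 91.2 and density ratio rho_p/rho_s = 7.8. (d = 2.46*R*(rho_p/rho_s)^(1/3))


d_Roche = 2.46 * 91.2 * 7.8^(1/3) = 444.9332

444.9332


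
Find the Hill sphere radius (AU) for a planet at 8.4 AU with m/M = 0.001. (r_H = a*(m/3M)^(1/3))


r_H = a * (m/3M)^(1/3) = 8.4 * (0.001/3)^(1/3) = 0.5824

0.5824 AU


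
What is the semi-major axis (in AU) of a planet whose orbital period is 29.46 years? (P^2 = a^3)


a = P^(2/3) = 29.46^(2/3) = 9.5387

9.5387 AU


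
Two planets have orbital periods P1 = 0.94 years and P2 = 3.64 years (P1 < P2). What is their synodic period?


1/P_syn = |1/P1 - 1/P2| = |1/0.94 - 1/3.64| => P_syn = 1.2673

1.2673 years


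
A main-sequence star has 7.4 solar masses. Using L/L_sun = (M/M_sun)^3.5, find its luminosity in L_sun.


L/L_sun = (M/M_sun)^3.5 = 7.4^3.5 = 1102.3285

1102.3285 L_sun


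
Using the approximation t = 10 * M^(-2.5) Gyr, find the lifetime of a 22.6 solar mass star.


t = 10 * M^(-2.5) = 10 * 22.6^(-2.5) = 0.0041

0.0041 Gyr


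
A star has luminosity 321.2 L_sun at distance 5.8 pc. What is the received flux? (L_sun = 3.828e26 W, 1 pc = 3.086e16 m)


F = L / (4*pi*d^2) = 1.230e+29 / (4*pi*(1.790e+17)^2) = 3.054e-07

3.054e-07 W/m^2


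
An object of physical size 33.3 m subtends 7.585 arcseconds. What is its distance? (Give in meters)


D = size / theta_rad, theta_rad = 7.585 * pi/(180*3600) = 3.677e-05, D = 905552.8079

905552.8079 m


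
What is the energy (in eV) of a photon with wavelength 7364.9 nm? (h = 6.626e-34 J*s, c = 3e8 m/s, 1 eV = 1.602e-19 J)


E = hc/lambda = 6.626e-34 * 3e8 / 7.365e-06 = 2.699e-20 J = 0.1685 eV

0.1685 eV


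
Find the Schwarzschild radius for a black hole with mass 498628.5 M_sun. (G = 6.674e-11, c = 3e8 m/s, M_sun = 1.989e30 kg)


M = 498628.5 * 1.989e30 kg = 9.917720865e+35 kg. rs = 2GM/c^2 = 2 * 6.674e-11 * 9.917720865e+35 / (3e8)^2 = 1.471e+09

1.471e+09 m


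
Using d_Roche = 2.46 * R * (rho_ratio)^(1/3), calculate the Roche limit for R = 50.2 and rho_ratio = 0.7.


d_Roche = 2.46 * 50.2 * 0.7^(1/3) = 109.649

109.649


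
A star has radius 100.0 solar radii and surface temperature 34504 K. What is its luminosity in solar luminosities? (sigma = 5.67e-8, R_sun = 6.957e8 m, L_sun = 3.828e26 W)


R = 100.0 * 6.957e8 m = 6.957e+10 m. L = 4*pi*R^2*sigma*T^4 = 4*pi*(6.957e+10)^2 * 5.67e-8 * 34504^4 = 4.887814441e+33 W. L/L_sun = 4.887814441e+33 / 3.828e26 = 1.277e+07

1.277e+07 L_sun


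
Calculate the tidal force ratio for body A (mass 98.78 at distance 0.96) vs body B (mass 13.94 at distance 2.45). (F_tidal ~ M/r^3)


Ratio = (M1/r1^3) / (M2/r2^3) = (98.78/0.96^3) / (13.94/2.45^3) = 117.7852

117.7852
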